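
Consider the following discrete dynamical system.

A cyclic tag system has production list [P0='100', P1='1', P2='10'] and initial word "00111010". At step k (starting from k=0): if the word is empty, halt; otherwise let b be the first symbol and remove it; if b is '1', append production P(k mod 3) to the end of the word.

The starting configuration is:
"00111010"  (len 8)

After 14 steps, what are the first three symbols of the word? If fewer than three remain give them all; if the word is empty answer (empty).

100

[0] "00111010"  (len 8)
[1] "0111010"  (len 7)
[2] "111010"  (len 6)
[3] "1101010"  (len 7)
[4] "101010100"  (len 9)
[5] "010101001"  (len 9)
[6] "10101001"  (len 8)
[7] "0101001100"  (len 10)
[8] "101001100"  (len 9)
[9] "0100110010"  (len 10)
[10] "100110010"  (len 9)
[11] "001100101"  (len 9)
[12] "01100101"  (len 8)
[13] "1100101"  (len 7)
[14] "1001011"  (len 7)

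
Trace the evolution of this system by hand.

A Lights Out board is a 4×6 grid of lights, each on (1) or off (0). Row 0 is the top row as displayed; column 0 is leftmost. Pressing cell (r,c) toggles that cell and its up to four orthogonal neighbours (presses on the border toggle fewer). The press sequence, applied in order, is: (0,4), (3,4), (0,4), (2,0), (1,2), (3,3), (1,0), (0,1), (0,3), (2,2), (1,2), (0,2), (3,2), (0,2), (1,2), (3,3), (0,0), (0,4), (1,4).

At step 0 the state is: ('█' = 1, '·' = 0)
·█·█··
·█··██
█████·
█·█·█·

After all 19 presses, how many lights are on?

15

0) ·█·█··
·█··██
█████·
█·█·█·
1) ·█··██
·█···█
█████·
█·█·█·
2) ·█··██
·█···█
████··
█·██·█
3) ·█·█··
·█··██
████··
█·██·█
4) ·█·█··
██··██
··██··
··██·█
5) ·███··
█·████
···█··
··██·█
6) ·███··
█·████
······
····██
7) ████··
·█████
█·····
····██
8) ···█··
··████
█·····
····██
9) ··█·█·
··█·██
█·····
····██
10) ··█·█·
····██
████··
··█·██
11) ····█·
·█████
██·█··
··█·██
12) ·████·
·█·███
██·█··
··█·██
13) ·████·
·█·███
████··
·█·███
14) ····█·
·█████
████··
·█·███
15) ··█·█·
····██
██·█··
·█·███
16) ··█·█·
····██
██····
·██··█
17) ███·█·
█···██
██····
·██··█
18) ████·█
█····█
██····
·██··█
19) ██████
█··██·
██··█·
·██··█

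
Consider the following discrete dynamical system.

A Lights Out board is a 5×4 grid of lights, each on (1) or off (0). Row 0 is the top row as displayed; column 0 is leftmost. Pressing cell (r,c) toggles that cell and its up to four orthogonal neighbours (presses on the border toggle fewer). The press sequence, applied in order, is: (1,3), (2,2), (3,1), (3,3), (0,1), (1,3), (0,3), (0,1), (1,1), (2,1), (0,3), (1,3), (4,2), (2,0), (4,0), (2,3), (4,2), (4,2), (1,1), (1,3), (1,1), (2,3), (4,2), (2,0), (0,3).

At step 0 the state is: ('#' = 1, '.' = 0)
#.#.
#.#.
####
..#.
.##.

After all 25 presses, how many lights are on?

t=0: #.#.
#.#.
####
..#.
.##.
t=1: #.##
#..#
###.
..#.
.##.
t=2: #.##
#.##
#..#
....
.##.
t=3: #.##
#.##
##.#
###.
..#.
t=4: #.##
#.##
##..
##.#
..##
t=5: .#.#
####
##..
##.#
..##
t=6: .#..
##..
##.#
##.#
..##
t=7: .###
##.#
##.#
##.#
..##
t=8: #..#
#..#
##.#
##.#
..##
t=9: ##.#
.###
#..#
##.#
..##
t=10: ##.#
..##
.###
#..#
..##
t=11: ###.
..#.
.###
#..#
..##
t=12: ####
...#
.##.
#..#
..##
t=13: ####
...#
.##.
#.##
.#..
t=14: ####
#..#
#.#.
..##
.#..
t=15: ####
#..#
#.#.
#.##
#...
t=16: ####
#...
#..#
#.#.
#...
t=17: ####
#...
#..#
#...
####
t=18: ####
#...
#..#
#.#.
#...
t=19: #.##
.##.
##.#
#.#.
#...
t=20: #.#.
.#.#
##..
#.#.
#...
t=21: ###.
#.##
#...
#.#.
#...
t=22: ###.
#.#.
#.##
#.##
#...
t=23: ###.
#.#.
#.##
#..#
####
t=24: ###.
..#.
.###
...#
####
t=25: ##.#
..##
.###
...#
####

13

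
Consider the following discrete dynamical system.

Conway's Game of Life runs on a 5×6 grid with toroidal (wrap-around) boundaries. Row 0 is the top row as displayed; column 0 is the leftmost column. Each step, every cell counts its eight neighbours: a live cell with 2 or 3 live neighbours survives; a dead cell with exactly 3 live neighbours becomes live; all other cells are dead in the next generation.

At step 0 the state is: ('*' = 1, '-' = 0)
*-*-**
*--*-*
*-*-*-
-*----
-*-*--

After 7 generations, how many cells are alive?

gen 0: *-*-**
*--*-*
*-*-*-
-*----
-*-*--
gen 1: --*---
--*---
*-***-
**-*--
-*-***
gen 2: -**-*-
--*---
*---**
------
-*-***
gen 3: **--**
*-*-*-
-----*
---*--
**-***
gen 4: ------
---**-
---***
--**--
-*-*--
gen 5: --***-
---*-*
-----*
------
---*--
gen 6: --*---
--**-*
----*-
------
--***-
gen 7: -*----
--***-
---**-
----*-
--**--

9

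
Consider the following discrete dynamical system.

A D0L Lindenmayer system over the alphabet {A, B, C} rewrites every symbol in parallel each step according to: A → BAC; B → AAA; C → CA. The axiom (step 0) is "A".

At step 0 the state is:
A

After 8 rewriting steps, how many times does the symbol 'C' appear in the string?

gen 0: A
gen 1: BAC
gen 2: AAABACCA
gen 3: BACBACBACAAABACCACABAC
gen 4: AAABACCAAAABACCAAAABACCABACBACBACAAABACCACABACCABACAAABACCA
gen 5: BACBACBACAAABACCACABACBACBACBACAAABACCACABACBACBACBACAAABA…BACCACABACCABACAAABACCACABACAAABACCABACBACBACAAABACCACABAC  (len 160)
gen 6: AAABACCAAAABACCAAAABACCABACBACBACAAABACCACABACCABACAAABACC…AABACCAAAABACCAAAABACCABACBACBACAAABACCACABACCABACAAABACCA  (len 431)
gen 7: BACBACBACAAABACCACABACBACBACBACAAABACCACABACBACBACBACAAABA…BACCACABACCABACAAABACCACABACAAABACCABACBACBACAAABACCACABAC  (len 1165)
gen 8: AAABACCAAAABACCAAAABACCABACBACBACAAABACCACABACCABACAAABACC…AABACCAAAABACCAAAABACCABACBACBACAAABACCACABACCABACAAABACCA  (len 3143)

941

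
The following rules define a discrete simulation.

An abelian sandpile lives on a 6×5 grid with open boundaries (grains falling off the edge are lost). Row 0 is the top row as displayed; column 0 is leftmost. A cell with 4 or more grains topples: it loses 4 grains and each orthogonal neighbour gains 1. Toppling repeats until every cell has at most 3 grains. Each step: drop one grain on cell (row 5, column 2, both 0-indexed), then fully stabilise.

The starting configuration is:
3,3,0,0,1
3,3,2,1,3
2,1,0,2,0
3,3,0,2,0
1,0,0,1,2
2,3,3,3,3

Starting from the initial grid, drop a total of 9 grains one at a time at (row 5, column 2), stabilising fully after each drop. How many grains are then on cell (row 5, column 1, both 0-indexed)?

k=0  3,3,0,0,1
3,3,2,1,3
2,1,0,2,0
3,3,0,2,0
1,0,0,1,2
2,3,3,3,3
k=1  3,3,0,0,1
3,3,2,1,3
2,1,0,2,0
3,3,0,2,0
1,1,1,2,3
3,0,2,1,0
k=2  3,3,0,0,1
3,3,2,1,3
2,1,0,2,0
3,3,0,2,0
1,1,1,2,3
3,0,3,1,0
k=3  3,3,0,0,1
3,3,2,1,3
2,1,0,2,0
3,3,0,2,0
1,1,2,2,3
3,1,0,2,0
k=4  3,3,0,0,1
3,3,2,1,3
2,1,0,2,0
3,3,0,2,0
1,1,2,2,3
3,1,1,2,0
k=5  3,3,0,0,1
3,3,2,1,3
2,1,0,2,0
3,3,0,2,0
1,1,2,2,3
3,1,2,2,0
k=6  3,3,0,0,1
3,3,2,1,3
2,1,0,2,0
3,3,0,2,0
1,1,2,2,3
3,1,3,2,0
k=7  3,3,0,0,1
3,3,2,1,3
2,1,0,2,0
3,3,0,2,0
1,1,3,2,3
3,2,0,3,0
k=8  3,3,0,0,1
3,3,2,1,3
2,1,0,2,0
3,3,0,2,0
1,1,3,2,3
3,2,1,3,0
k=9  3,3,0,0,1
3,3,2,1,3
2,1,0,2,0
3,3,0,2,0
1,1,3,2,3
3,2,2,3,0

2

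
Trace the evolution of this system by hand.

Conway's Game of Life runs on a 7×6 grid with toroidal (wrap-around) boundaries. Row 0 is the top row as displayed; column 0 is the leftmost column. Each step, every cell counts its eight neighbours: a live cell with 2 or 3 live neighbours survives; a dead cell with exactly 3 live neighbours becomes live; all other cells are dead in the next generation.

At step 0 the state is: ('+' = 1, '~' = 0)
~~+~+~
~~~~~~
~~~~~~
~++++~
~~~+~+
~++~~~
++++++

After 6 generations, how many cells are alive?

2

t=0: ~~+~+~
~~~~~~
~~~~~~
~++++~
~~~+~+
~++~~~
++++++
t=1: +~+~+~
~~~~~~
~~++~~
~~+++~
+~~~~~
~~~~~~
+~~~++
t=2: ++~++~
~++~~~
~~+~+~
~++~+~
~~~+~~
+~~~~~
++~++~
t=3: ~~~~+~
+~~~++
~~~~~~
~++~+~
~+++~~
++++++
~~~++~
t=4: ~~~~~~
~~~~++
++~++~
~+~~~~
~~~~~~
+~~~~+
++~~~~
t=5: +~~~~+
+~~+++
+++++~
+++~~~
+~~~~~
++~~~+
++~~~+
t=6: ~~~~~~
~~~~~~
~~~~~~
~~~~~~
~~+~~~
~~~~~~
~~~~+~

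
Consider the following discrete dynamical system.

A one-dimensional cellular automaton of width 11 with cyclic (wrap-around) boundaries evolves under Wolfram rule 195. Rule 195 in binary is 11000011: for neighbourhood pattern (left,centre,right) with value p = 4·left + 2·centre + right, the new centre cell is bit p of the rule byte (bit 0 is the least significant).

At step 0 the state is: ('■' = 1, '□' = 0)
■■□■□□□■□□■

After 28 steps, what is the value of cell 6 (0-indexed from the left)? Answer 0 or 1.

gen 0: ■■□■□□□■□□■
gen 1: ■■□□□■■□□■□
gen 2: □■□■■□■□■□□
gen 3: ■□□□■□□□□□■
gen 4: ■□■■□□■■■■□
gen 5: □□□■□■□■■■□
gen 6: ■■■□□□□□■■□
gen 7: □■■□■■■■□■□
gen 8: ■□■□□■■■□□□
gen 9: □□□□■□■■□■■
gen 10: □■■■□□□■□□■
gen 11: □□■■□■■□□■□
gen 12: ■■□■□□■□■□□
gen 13: □■□□□■□□□□■
gen 14: □□□■■□□■■■□
gen 15: ■■■□■□■□■■□
gen 16: □■■□□□□□□■□
gen 17: ■□■□■■■■■□□
gen 18: □□□□□■■■■□■
gen 19: □■■■■□■■■□□
gen 20: ■□■■■□□■■□■
gen 21: ■□□■■□■□■□□
gen 22: □□■□■□□□□□■
gen 23: □■□□□□■■■■□
gen 24: ■□□■■■□■■■□
gen 25: □□■□■■□□■■□
gen 26: ■■□□□■□■□■□
gen 27: □■□■■□□□□□□
gen 28: ■□□□■□■■■■■

1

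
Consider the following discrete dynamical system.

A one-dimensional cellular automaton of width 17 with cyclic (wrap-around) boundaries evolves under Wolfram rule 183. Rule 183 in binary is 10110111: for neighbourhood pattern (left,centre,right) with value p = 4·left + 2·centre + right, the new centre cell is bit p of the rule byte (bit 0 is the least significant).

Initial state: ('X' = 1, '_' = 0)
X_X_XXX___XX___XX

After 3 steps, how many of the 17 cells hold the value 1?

k=0  X_X_XXX___XX___XX
k=1  _XXX_X_XXX__XXX_X
k=2  X_X_XXX_X_XX_X_XX
k=3  _XXX_X_XXX__XXX_X

11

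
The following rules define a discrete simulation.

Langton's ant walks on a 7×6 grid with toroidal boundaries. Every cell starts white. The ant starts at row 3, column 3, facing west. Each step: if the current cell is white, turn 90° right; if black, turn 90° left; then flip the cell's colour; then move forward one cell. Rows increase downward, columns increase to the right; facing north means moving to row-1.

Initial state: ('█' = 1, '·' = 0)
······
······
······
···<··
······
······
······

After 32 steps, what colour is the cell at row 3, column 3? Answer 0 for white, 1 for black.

0

k=0  ······
······
······
···<··
······
······
······
k=1  ······
······
···^··
···█··
······
······
······
k=2  ······
······
···█>·
···█··
······
······
······
k=3  ······
······
···██·
···█v·
······
······
······
k=4  ······
······
···██·
···<█·
······
······
······
k=5  ······
······
···██·
····█·
···v··
······
······
k=6  ······
······
···██·
····█·
··<█··
······
······
k=7  ······
······
···██·
··^·█·
··██··
······
······
k=8  ······
······
···██·
··█>█·
··██··
······
······
k=9  ······
······
···██·
··███·
··█v··
······
······
k=10  ······
······
···██·
··███·
··█·>·
······
······
k=11  ······
······
···██·
··███·
··█·█·
····v·
······
k=12  ······
······
···██·
··███·
··█·█·
···<█·
······
k=13  ······
······
···██·
··███·
··█^█·
···██·
······
k=14  ······
······
···██·
··███·
··██>·
···██·
······
k=15  ······
······
···██·
··██^·
··██··
···██·
······
k=16  ······
······
···██·
··█<··
··██··
···██·
······
k=17  ······
······
···██·
··█···
··█v··
···██·
······
k=18  ······
······
···██·
··█···
··█·>·
···██·
······
k=19  ······
······
···██·
··█···
··█·█·
···█v·
······
k=20  ······
······
···██·
··█···
··█·█·
···█·>
······
k=21  ······
······
···██·
··█···
··█·█·
···█·█
·····v
k=22  ······
······
···██·
··█···
··█·█·
···█·█
····<█
k=23  ······
······
···██·
··█···
··█·█·
···█^█
····██
k=24  ······
······
···██·
··█···
··█·█·
···██>
····██
k=25  ······
······
···██·
··█···
··█·█^
···██·
····██
k=26  ······
······
···██·
··█···
>·█·██
···██·
····██
k=27  ······
······
···██·
··█···
█·█·██
v··██·
····██
k=28  ······
······
···██·
··█···
█·█·██
█··██<
····██
k=29  ······
······
···██·
··█···
█·█·█^
█··███
····██
k=30  ······
······
···██·
··█···
█·█·<·
█··███
····██
k=31  ······
······
···██·
··█···
█·█···
█··█v█
····██
k=32  ······
······
···██·
··█···
█·█···
█··█·>
····██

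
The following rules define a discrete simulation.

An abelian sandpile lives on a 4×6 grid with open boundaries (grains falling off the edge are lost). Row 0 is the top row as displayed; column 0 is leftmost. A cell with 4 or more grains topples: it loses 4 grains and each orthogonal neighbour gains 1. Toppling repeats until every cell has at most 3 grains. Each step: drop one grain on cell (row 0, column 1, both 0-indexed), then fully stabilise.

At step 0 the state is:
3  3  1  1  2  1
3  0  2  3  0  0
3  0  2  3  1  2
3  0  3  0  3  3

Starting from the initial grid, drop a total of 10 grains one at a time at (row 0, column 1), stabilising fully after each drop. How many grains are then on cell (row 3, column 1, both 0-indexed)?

2

k=0  3  3  1  1  2  1
3  0  2  3  0  0
3  0  2  3  1  2
3  0  3  0  3  3
k=1  1  1  2  1  2  1
1  2  2  3  0  0
1  1  2  3  1  2
0  1  3  0  3  3
k=2  1  2  2  1  2  1
1  2  2  3  0  0
1  1  2  3  1  2
0  1  3  0  3  3
k=3  1  3  2  1  2  1
1  2  2  3  0  0
1  1  2  3  1  2
0  1  3  0  3  3
k=4  2  0  3  1  2  1
1  3  2  3  0  0
1  1  2  3  1  2
0  1  3  0  3  3
k=5  2  1  3  1  2  1
1  3  2  3  0  0
1  1  2  3  1  2
0  1  3  0  3  3
k=6  2  2  3  1  2  1
1  3  2  3  0  0
1  1  2  3  1  2
0  1  3  0  3  3
k=7  2  3  3  1  2  1
1  3  2  3  0  0
1  1  2  3  1  2
0  1  3  0  3  3
k=8  3  2  1  3  2  1
2  1  2  1  1  0
1  3  1  1  2  2
0  2  0  2  3  3
k=9  3  3  1  3  2  1
2  1  2  1  1  0
1  3  1  1  2  2
0  2  0  2  3  3
k=10  0  1  2  3  2  1
3  2  2  1  1  0
1  3  1  1  2  2
0  2  0  2  3  3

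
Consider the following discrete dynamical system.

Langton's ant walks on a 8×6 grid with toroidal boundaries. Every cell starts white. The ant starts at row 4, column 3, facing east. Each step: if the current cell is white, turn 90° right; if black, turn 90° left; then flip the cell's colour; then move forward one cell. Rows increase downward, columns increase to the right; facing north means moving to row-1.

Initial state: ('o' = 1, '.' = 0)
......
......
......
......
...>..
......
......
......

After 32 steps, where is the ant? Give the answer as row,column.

2,1

t=0: ......
......
......
......
...>..
......
......
......
t=1: ......
......
......
......
...o..
...v..
......
......
t=2: ......
......
......
......
...o..
..<o..
......
......
t=3: ......
......
......
......
..^o..
..oo..
......
......
t=4: ......
......
......
......
..o>..
..oo..
......
......
t=5: ......
......
......
...^..
..o...
..oo..
......
......
t=6: ......
......
......
...o>.
..o...
..oo..
......
......
t=7: ......
......
......
...oo.
..o.v.
..oo..
......
......
t=8: ......
......
......
...oo.
..o<o.
..oo..
......
......
t=9: ......
......
......
...^o.
..ooo.
..oo..
......
......
t=10: ......
......
......
..<.o.
..ooo.
..oo..
......
......
t=11: ......
......
..^...
..o.o.
..ooo.
..oo..
......
......
t=12: ......
......
..o>..
..o.o.
..ooo.
..oo..
......
......
t=13: ......
......
..oo..
..ovo.
..ooo.
..oo..
......
......
t=14: ......
......
..oo..
..<oo.
..ooo.
..oo..
......
......
t=15: ......
......
..oo..
...oo.
..voo.
..oo..
......
......
t=16: ......
......
..oo..
...oo.
...>o.
..oo..
......
......
t=17: ......
......
..oo..
...^o.
....o.
..oo..
......
......
t=18: ......
......
..oo..
..<.o.
....o.
..oo..
......
......
t=19: ......
......
..^o..
..o.o.
....o.
..oo..
......
......
t=20: ......
......
.<.o..
..o.o.
....o.
..oo..
......
......
t=21: ......
.^....
.o.o..
..o.o.
....o.
..oo..
......
......
t=22: ......
.o>...
.o.o..
..o.o.
....o.
..oo..
......
......
t=23: ......
.oo...
.ovo..
..o.o.
....o.
..oo..
......
......
t=24: ......
.oo...
.<oo..
..o.o.
....o.
..oo..
......
......
t=25: ......
.oo...
..oo..
.vo.o.
....o.
..oo..
......
......
t=26: ......
.oo...
..oo..
<oo.o.
....o.
..oo..
......
......
t=27: ......
.oo...
^.oo..
ooo.o.
....o.
..oo..
......
......
t=28: ......
.oo...
o>oo..
ooo.o.
....o.
..oo..
......
......
t=29: ......
.oo...
oooo..
ovo.o.
....o.
..oo..
......
......
t=30: ......
.oo...
oooo..
o.>.o.
....o.
..oo..
......
......
t=31: ......
.oo...
oo^o..
o...o.
....o.
..oo..
......
......
t=32: ......
.oo...
o<.o..
o...o.
....o.
..oo..
......
......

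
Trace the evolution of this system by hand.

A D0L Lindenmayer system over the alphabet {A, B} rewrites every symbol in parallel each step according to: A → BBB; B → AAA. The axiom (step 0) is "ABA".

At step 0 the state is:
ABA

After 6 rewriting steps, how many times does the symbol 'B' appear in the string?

[0] ABA
[1] BBBAAABBB
[2] AAAAAAAAABBBBBBBBBAAAAAAAAA
[3] BBBBBBBBBBBBBBBBBBBBBBBBBBBAAAAAAAAAAAAAAAAAAAAAAAAAAABBBBBBBBBBBBBBBBBBBBBBBBBBB
[4] AAAAAAAAAAAAAAAAAAAAAAAAAAAAAAAAAAAAAAAAAAAAAAAAAAAAAAAAAA…AAAAAAAAAAAAAAAAAAAAAAAAAAAAAAAAAAAAAAAAAAAAAAAAAAAAAAAAAA  (len 243)
[5] BBBBBBBBBBBBBBBBBBBBBBBBBBBBBBBBBBBBBBBBBBBBBBBBBBBBBBBBBB…BBBBBBBBBBBBBBBBBBBBBBBBBBBBBBBBBBBBBBBBBBBBBBBBBBBBBBBBBB  (len 729)
[6] AAAAAAAAAAAAAAAAAAAAAAAAAAAAAAAAAAAAAAAAAAAAAAAAAAAAAAAAAA…AAAAAAAAAAAAAAAAAAAAAAAAAAAAAAAAAAAAAAAAAAAAAAAAAAAAAAAAAA  (len 2187)

729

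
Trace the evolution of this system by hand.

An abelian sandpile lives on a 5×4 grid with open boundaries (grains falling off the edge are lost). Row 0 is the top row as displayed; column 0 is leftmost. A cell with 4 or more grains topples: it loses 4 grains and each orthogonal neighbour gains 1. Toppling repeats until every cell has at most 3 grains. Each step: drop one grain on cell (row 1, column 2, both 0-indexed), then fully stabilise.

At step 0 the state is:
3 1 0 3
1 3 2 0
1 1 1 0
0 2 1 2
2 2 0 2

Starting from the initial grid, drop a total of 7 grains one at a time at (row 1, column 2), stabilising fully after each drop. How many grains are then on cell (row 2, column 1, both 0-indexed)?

gen 0: 3 1 0 3
1 3 2 0
1 1 1 0
0 2 1 2
2 2 0 2
gen 1: 3 1 0 3
1 3 3 0
1 1 1 0
0 2 1 2
2 2 0 2
gen 2: 3 2 1 3
2 0 1 1
1 2 2 0
0 2 1 2
2 2 0 2
gen 3: 3 2 1 3
2 0 2 1
1 2 2 0
0 2 1 2
2 2 0 2
gen 4: 3 2 1 3
2 0 3 1
1 2 2 0
0 2 1 2
2 2 0 2
gen 5: 3 2 2 3
2 1 0 2
1 2 3 0
0 2 1 2
2 2 0 2
gen 6: 3 2 2 3
2 1 1 2
1 2 3 0
0 2 1 2
2 2 0 2
gen 7: 3 2 2 3
2 1 2 2
1 2 3 0
0 2 1 2
2 2 0 2

2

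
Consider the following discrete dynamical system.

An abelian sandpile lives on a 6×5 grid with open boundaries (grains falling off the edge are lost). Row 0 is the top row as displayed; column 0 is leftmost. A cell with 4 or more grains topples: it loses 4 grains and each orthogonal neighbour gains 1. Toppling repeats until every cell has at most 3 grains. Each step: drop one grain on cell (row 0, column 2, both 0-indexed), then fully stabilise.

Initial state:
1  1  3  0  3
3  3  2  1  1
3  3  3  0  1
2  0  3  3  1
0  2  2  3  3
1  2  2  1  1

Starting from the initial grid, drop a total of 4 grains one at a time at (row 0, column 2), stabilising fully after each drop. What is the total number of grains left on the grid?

0) 1  1  3  0  3
3  3  2  1  1
3  3  3  0  1
2  0  3  3  1
0  2  2  3  3
1  2  2  1  1
1) 1  2  0  1  3
3  3  3  1  1
3  3  3  0  1
2  0  3  3  1
0  2  2  3  3
1  2  2  1  1
2) 1  2  1  1  3
3  3  3  1  1
3  3  3  0  1
2  0  3  3  1
0  2  2  3  3
1  2  2  1  1
3) 1  2  2  1  3
3  3  3  1  1
3  3  3  0  1
2  0  3  3  1
0  2  2  3  3
1  2  2  1  1
4) 1  2  3  1  3
3  3  3  1  1
3  3  3  0  1
2  0  3  3  1
0  2  2  3  3
1  2  2  1  1

57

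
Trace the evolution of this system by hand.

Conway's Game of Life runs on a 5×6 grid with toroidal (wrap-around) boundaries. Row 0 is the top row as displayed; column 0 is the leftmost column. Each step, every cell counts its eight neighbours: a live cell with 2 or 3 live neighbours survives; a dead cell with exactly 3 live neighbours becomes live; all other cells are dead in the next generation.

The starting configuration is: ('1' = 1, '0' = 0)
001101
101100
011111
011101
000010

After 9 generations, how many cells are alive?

10

gen 0: 001101
101100
011111
011101
000010
gen 1: 011001
100000
000001
010001
110001
gen 2: 001001
110001
000001
010011
000011
gen 3: 010000
010011
010000
000000
000100
gen 4: 101010
011000
100000
000000
000000
gen 5: 001100
101101
010000
000000
000000
gen 6: 011110
100110
111000
000000
000000
gen 7: 011011
100010
111101
010000
001100
gen 8: 111011
000000
001111
000010
100110
gen 9: 111010
000000
000111
001000
101000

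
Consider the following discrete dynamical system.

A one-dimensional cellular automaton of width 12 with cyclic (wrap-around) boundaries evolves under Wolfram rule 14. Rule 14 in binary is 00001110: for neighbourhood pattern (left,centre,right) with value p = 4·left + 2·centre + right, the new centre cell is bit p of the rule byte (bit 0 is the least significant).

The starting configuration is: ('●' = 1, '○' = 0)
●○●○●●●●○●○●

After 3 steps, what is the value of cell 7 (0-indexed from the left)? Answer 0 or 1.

0) ●○●○●●●●○●○●
1) ○○●○●○○○○●○●
2) ○●●○●○○○●●○●
3) ○●○○●○○●●○○●

1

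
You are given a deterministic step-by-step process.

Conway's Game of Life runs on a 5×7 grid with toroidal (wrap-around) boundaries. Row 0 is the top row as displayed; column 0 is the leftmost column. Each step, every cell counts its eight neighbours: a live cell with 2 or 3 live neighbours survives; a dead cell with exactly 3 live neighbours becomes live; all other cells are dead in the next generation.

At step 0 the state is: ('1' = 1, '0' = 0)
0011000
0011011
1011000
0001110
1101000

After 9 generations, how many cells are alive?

0) 0011000
0011011
1011000
0001110
1101000
1) 1000001
0000001
0100000
1000001
0100000
2) 1000001
0000001
0000001
1100000
0100000
3) 1000001
0000011
0000001
1100000
0100001
4) 0000000
0000010
0000011
0100001
0100001
5) 0000000
0000011
1000011
0000001
0000000
6) 0000000
1000010
1000000
1000011
0000000
7) 0000000
0000001
1100010
1000001
0000001
8) 0000000
1000001
0100010
0100010
1000001
9) 0000000
1000001
0100010
0100010
1000001

8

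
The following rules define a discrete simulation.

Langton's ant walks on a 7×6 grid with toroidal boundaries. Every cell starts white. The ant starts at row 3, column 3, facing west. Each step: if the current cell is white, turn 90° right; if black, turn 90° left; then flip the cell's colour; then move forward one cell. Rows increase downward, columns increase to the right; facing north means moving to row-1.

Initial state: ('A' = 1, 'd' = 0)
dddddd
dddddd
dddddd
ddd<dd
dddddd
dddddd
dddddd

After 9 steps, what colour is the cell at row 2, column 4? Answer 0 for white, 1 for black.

1

[0] dddddd
dddddd
dddddd
ddd<dd
dddddd
dddddd
dddddd
[1] dddddd
dddddd
ddd^dd
dddAdd
dddddd
dddddd
dddddd
[2] dddddd
dddddd
dddA>d
dddAdd
dddddd
dddddd
dddddd
[3] dddddd
dddddd
dddAAd
dddAvd
dddddd
dddddd
dddddd
[4] dddddd
dddddd
dddAAd
ddd<Ad
dddddd
dddddd
dddddd
[5] dddddd
dddddd
dddAAd
ddddAd
dddvdd
dddddd
dddddd
[6] dddddd
dddddd
dddAAd
ddddAd
dd<Add
dddddd
dddddd
[7] dddddd
dddddd
dddAAd
dd^dAd
ddAAdd
dddddd
dddddd
[8] dddddd
dddddd
dddAAd
ddA>Ad
ddAAdd
dddddd
dddddd
[9] dddddd
dddddd
dddAAd
ddAAAd
ddAvdd
dddddd
dddddd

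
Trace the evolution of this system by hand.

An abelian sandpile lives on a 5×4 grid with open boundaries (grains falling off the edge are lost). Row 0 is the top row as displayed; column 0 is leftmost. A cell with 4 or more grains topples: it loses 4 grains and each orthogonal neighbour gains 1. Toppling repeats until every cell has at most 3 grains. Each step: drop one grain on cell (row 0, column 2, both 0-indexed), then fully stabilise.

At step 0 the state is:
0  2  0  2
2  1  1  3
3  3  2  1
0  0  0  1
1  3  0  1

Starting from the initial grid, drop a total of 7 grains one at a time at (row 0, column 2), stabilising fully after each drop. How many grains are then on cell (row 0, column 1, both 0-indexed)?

k=0  0  2  0  2
2  1  1  3
3  3  2  1
0  0  0  1
1  3  0  1
k=1  0  2  1  2
2  1  1  3
3  3  2  1
0  0  0  1
1  3  0  1
k=2  0  2  2  2
2  1  1  3
3  3  2  1
0  0  0  1
1  3  0  1
k=3  0  2  3  2
2  1  1  3
3  3  2  1
0  0  0  1
1  3  0  1
k=4  0  3  0  3
2  1  2  3
3  3  2  1
0  0  0  1
1  3  0  1
k=5  0  3  1  3
2  1  2  3
3  3  2  1
0  0  0  1
1  3  0  1
k=6  0  3  2  3
2  1  2  3
3  3  2  1
0  0  0  1
1  3  0  1
k=7  0  3  3  3
2  1  2  3
3  3  2  1
0  0  0  1
1  3  0  1

3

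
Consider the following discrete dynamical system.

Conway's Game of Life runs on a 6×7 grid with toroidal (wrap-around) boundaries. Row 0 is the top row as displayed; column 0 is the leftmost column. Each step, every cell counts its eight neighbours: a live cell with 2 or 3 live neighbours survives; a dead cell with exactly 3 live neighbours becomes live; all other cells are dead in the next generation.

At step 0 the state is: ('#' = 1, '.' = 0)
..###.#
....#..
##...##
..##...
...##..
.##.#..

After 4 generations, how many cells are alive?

3

[0] ..###.#
....#..
##...##
..##...
...##..
.##.#..
[1] .##.#..
.##.#..
#######
####.##
.#..#..
.#.....
[2] #......
......#
.......
.......
...####
##.#...
[3] ##....#
.......
.......
....##.
#.#####
####.#.
[4] ......#
#......
.......
.......
#......
.......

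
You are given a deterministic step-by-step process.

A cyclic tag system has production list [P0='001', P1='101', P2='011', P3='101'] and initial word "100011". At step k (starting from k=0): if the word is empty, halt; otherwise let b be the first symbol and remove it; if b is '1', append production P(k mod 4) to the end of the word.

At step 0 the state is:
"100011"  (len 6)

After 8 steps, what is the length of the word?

[0] "100011"  (len 6)
[1] "00011001"  (len 8)
[2] "0011001"  (len 7)
[3] "011001"  (len 6)
[4] "11001"  (len 5)
[5] "1001001"  (len 7)
[6] "001001101"  (len 9)
[7] "01001101"  (len 8)
[8] "1001101"  (len 7)

7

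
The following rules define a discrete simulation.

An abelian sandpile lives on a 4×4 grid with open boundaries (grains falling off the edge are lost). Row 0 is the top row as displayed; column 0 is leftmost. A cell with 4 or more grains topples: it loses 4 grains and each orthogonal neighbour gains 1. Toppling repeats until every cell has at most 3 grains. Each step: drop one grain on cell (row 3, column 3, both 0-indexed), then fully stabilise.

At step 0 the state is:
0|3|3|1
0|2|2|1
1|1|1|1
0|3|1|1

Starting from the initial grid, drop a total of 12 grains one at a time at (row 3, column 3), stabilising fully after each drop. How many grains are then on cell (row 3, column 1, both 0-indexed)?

0) 0|3|3|1
0|2|2|1
1|1|1|1
0|3|1|1
1) 0|3|3|1
0|2|2|1
1|1|1|1
0|3|1|2
2) 0|3|3|1
0|2|2|1
1|1|1|1
0|3|1|3
3) 0|3|3|1
0|2|2|1
1|1|1|2
0|3|2|0
4) 0|3|3|1
0|2|2|1
1|1|1|2
0|3|2|1
5) 0|3|3|1
0|2|2|1
1|1|1|2
0|3|2|2
6) 0|3|3|1
0|2|2|1
1|1|1|2
0|3|2|3
7) 0|3|3|1
0|2|2|1
1|1|1|3
0|3|3|0
8) 0|3|3|1
0|2|2|1
1|1|1|3
0|3|3|1
9) 0|3|3|1
0|2|2|1
1|1|1|3
0|3|3|2
10) 0|3|3|1
0|2|2|1
1|1|1|3
0|3|3|3
11) 0|3|3|1
0|2|2|2
1|2|3|0
1|0|1|2
12) 0|3|3|1
0|2|2|2
1|2|3|0
1|0|1|3

0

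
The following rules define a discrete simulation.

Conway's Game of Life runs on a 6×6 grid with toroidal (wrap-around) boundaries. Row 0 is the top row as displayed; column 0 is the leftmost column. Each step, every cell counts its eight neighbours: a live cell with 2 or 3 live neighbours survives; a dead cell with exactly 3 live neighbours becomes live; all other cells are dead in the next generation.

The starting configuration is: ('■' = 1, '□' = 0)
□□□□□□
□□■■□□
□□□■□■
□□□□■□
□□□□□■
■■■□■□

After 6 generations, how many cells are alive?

step 0: □□□□□□
□□■■□□
□□□■□■
□□□□■□
□□□□□■
■■■□■□
step 1: □□□□□□
□□■■■□
□□■■□□
□□□□■■
■■□■■■
■■□□□■
step 2: ■■■■■■
□□■□■□
□□■□□■
□■□□□□
□■■■□□
□■■□□□
step 3: ■□□□■■
□□□□□□
□■■■□□
■■□■□□
■□□■□□
□□□□□■
step 4: ■□□□■■
■■■■■■
■■□■□□
■□□■■□
■■■□■■
□□□□□□
step 5: □□■□□□
□□□□□□
□□□□□□
□□□□□□
■■■□■□
□□□■□□
step 6: □□□□□□
□□□□□□
□□□□□□
□■□□□□
□■■■□□
□□□■□□

5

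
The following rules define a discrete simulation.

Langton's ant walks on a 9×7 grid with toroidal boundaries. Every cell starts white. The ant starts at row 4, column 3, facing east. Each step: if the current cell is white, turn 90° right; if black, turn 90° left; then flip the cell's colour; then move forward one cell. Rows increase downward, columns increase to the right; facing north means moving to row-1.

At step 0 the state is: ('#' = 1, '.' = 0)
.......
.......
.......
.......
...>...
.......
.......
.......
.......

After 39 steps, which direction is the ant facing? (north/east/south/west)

south

k=0  .......
.......
.......
.......
...>...
.......
.......
.......
.......
k=1  .......
.......
.......
.......
...#...
...v...
.......
.......
.......
k=2  .......
.......
.......
.......
...#...
..<#...
.......
.......
.......
k=3  .......
.......
.......
.......
..^#...
..##...
.......
.......
.......
k=4  .......
.......
.......
.......
..#>...
..##...
.......
.......
.......
k=5  .......
.......
.......
...^...
..#....
..##...
.......
.......
.......
k=6  .......
.......
.......
...#>..
..#....
..##...
.......
.......
.......
k=7  .......
.......
.......
...##..
..#.v..
..##...
.......
.......
.......
k=8  .......
.......
.......
...##..
..#<#..
..##...
.......
.......
.......
k=9  .......
.......
.......
...^#..
..###..
..##...
.......
.......
.......
k=10  .......
.......
.......
..<.#..
..###..
..##...
.......
.......
.......
k=11  .......
.......
..^....
..#.#..
..###..
..##...
.......
.......
.......
k=12  .......
.......
..#>...
..#.#..
..###..
..##...
.......
.......
.......
k=13  .......
.......
..##...
..#v#..
..###..
..##...
.......
.......
.......
k=14  .......
.......
..##...
..<##..
..###..
..##...
.......
.......
.......
k=15  .......
.......
..##...
...##..
..v##..
..##...
.......
.......
.......
k=16  .......
.......
..##...
...##..
...>#..
..##...
.......
.......
.......
k=17  .......
.......
..##...
...^#..
....#..
..##...
.......
.......
.......
k=18  .......
.......
..##...
..<.#..
....#..
..##...
.......
.......
.......
k=19  .......
.......
..^#...
..#.#..
....#..
..##...
.......
.......
.......
k=20  .......
.......
.<.#...
..#.#..
....#..
..##...
.......
.......
.......
k=21  .......
.^.....
.#.#...
..#.#..
....#..
..##...
.......
.......
.......
k=22  .......
.#>....
.#.#...
..#.#..
....#..
..##...
.......
.......
.......
k=23  .......
.##....
.#v#...
..#.#..
....#..
..##...
.......
.......
.......
k=24  .......
.##....
.<##...
..#.#..
....#..
..##...
.......
.......
.......
k=25  .......
.##....
..##...
.v#.#..
....#..
..##...
.......
.......
.......
k=26  .......
.##....
..##...
<##.#..
....#..
..##...
.......
.......
.......
k=27  .......
.##....
^.##...
###.#..
....#..
..##...
.......
.......
.......
k=28  .......
.##....
#>##...
###.#..
....#..
..##...
.......
.......
.......
k=29  .......
.##....
####...
#v#.#..
....#..
..##...
.......
.......
.......
k=30  .......
.##....
####...
#.>.#..
....#..
..##...
.......
.......
.......
k=31  .......
.##....
##^#...
#...#..
....#..
..##...
.......
.......
.......
k=32  .......
.##....
#<.#...
#...#..
....#..
..##...
.......
.......
.......
k=33  .......
.##....
#..#...
#v..#..
....#..
..##...
.......
.......
.......
k=34  .......
.##....
#..#...
<#..#..
....#..
..##...
.......
.......
.......
k=35  .......
.##....
#..#...
.#..#..
v...#..
..##...
.......
.......
.......
k=36  .......
.##....
#..#...
.#..#..
#...#.<
..##...
.......
.......
.......
k=37  .......
.##....
#..#...
.#..#.^
#...#.#
..##...
.......
.......
.......
k=38  .......
.##....
#..#...
>#..#.#
#...#.#
..##...
.......
.......
.......
k=39  .......
.##....
#..#...
##..#.#
v...#.#
..##...
.......
.......
.......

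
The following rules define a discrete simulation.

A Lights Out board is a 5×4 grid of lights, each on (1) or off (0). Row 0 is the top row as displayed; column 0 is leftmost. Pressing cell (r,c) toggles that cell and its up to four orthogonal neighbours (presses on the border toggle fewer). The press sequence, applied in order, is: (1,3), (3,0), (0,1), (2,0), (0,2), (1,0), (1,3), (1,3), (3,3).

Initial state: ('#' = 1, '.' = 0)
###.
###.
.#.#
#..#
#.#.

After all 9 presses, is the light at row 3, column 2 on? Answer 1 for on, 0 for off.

k=0  ###.
###.
.#.#
#..#
#.#.
k=1  ####
##.#
.#..
#..#
#.#.
k=2  ####
##.#
##..
.#.#
..#.
k=3  ...#
#..#
##..
.#.#
..#.
k=4  ...#
...#
....
##.#
..#.
k=5  .##.
..##
....
##.#
..#.
k=6  ###.
####
#...
##.#
..#.
k=7  ####
##..
#..#
##.#
..#.
k=8  ###.
####
#...
##.#
..#.
k=9  ###.
####
#..#
###.
..##

1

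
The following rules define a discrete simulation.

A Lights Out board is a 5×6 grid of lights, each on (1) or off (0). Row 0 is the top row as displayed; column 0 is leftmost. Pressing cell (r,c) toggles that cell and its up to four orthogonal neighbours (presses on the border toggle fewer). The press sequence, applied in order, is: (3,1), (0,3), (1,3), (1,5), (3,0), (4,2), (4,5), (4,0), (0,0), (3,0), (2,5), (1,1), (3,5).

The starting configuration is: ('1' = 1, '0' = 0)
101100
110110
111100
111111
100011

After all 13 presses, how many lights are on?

18

gen 0: 101100
110110
111100
111111
100011
gen 1: 101100
110110
101100
000111
110011
gen 2: 100010
110010
101100
000111
110011
gen 3: 100110
111100
101000
000111
110011
gen 4: 100111
111111
101001
000111
110011
gen 5: 100111
111111
001001
110111
010011
gen 6: 100111
111111
001001
111111
001111
gen 7: 100111
111111
001001
111110
001100
gen 8: 100111
111111
001001
011110
111100
gen 9: 010111
011111
001001
011110
111100
gen 10: 010111
011111
101001
101110
011100
gen 11: 010111
011110
101010
101111
011100
gen 12: 000111
100110
111010
101111
011100
gen 13: 000111
100110
111011
101100
011101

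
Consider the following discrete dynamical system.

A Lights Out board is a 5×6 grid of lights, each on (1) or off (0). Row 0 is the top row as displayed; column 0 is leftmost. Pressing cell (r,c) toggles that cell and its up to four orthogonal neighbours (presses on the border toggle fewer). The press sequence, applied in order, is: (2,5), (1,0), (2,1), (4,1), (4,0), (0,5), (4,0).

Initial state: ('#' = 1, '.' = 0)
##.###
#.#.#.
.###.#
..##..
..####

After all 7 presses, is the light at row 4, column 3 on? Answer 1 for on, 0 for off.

1

k=0  ##.###
#.#.#.
.###.#
..##..
..####
k=1  ##.###
#.#.##
.####.
..##.#
..####
k=2  .#.###
.##.##
#####.
..##.#
..####
k=3  .#.###
..#.##
...##.
.###.#
..####
k=4  .#.###
..#.##
...##.
..##.#
##.###
k=5  .#.###
..#.##
...##.
#.##.#
...###
k=6  .#.#..
..#.#.
...##.
#.##.#
...###
k=7  .#.#..
..#.#.
...##.
..##.#
##.###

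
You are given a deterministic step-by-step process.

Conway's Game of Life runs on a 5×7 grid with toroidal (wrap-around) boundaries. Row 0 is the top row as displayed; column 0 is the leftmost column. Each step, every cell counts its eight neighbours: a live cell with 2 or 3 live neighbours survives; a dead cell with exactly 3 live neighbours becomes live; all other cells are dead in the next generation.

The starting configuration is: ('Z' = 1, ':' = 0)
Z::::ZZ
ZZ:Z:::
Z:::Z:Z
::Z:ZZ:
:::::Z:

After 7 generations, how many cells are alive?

17

step 0: Z::::ZZ
ZZ:Z:::
Z:::Z:Z
::Z:ZZ:
:::::Z:
step 1: ZZ::ZZ:
:Z::Z::
Z:Z:Z:Z
:::ZZ::
:::::::
step 2: ZZ::ZZ:
::Z:Z::
ZZZ:Z::
:::ZZZ:
:::Z:Z:
step 3: :ZZ::ZZ
::Z:Z:Z
:ZZ::::
:Z:::ZZ
::ZZ:::
step 4: ZZ::ZZZ
::::::Z
:ZZZ::Z
ZZ:Z:::
:::ZZ::
step 5: Z::ZZ:Z
:::ZZ::
:Z:Z::Z
ZZ:::::
:::Z:::
step 6: ::Z::Z:
::::::Z
:Z:ZZ::
ZZ:::::
:ZZZZ:Z
step 7: ZZZ:ZZZ
::ZZZZ:
:ZZ::::
:::::Z:
:::ZZZZ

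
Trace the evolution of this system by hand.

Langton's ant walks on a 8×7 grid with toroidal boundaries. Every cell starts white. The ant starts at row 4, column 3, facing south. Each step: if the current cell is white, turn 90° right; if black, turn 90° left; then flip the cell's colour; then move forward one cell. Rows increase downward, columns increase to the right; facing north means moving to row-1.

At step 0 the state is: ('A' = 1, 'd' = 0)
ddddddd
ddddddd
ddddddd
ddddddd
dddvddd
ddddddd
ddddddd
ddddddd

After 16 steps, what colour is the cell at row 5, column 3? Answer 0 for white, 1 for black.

1

[0] ddddddd
ddddddd
ddddddd
ddddddd
dddvddd
ddddddd
ddddddd
ddddddd
[1] ddddddd
ddddddd
ddddddd
ddddddd
dd<Addd
ddddddd
ddddddd
ddddddd
[2] ddddddd
ddddddd
ddddddd
dd^dddd
ddAAddd
ddddddd
ddddddd
ddddddd
[3] ddddddd
ddddddd
ddddddd
ddA>ddd
ddAAddd
ddddddd
ddddddd
ddddddd
[4] ddddddd
ddddddd
ddddddd
ddAAddd
ddAvddd
ddddddd
ddddddd
ddddddd
[5] ddddddd
ddddddd
ddddddd
ddAAddd
ddAd>dd
ddddddd
ddddddd
ddddddd
[6] ddddddd
ddddddd
ddddddd
ddAAddd
ddAdAdd
ddddvdd
ddddddd
ddddddd
[7] ddddddd
ddddddd
ddddddd
ddAAddd
ddAdAdd
ddd<Add
ddddddd
ddddddd
[8] ddddddd
ddddddd
ddddddd
ddAAddd
ddA^Add
dddAAdd
ddddddd
ddddddd
[9] ddddddd
ddddddd
ddddddd
ddAAddd
ddAA>dd
dddAAdd
ddddddd
ddddddd
[10] ddddddd
ddddddd
ddddddd
ddAA^dd
ddAAddd
dddAAdd
ddddddd
ddddddd
[11] ddddddd
ddddddd
ddddddd
ddAAA>d
ddAAddd
dddAAdd
ddddddd
ddddddd
[12] ddddddd
ddddddd
ddddddd
ddAAAAd
ddAAdvd
dddAAdd
ddddddd
ddddddd
[13] ddddddd
ddddddd
ddddddd
ddAAAAd
ddAA<Ad
dddAAdd
ddddddd
ddddddd
[14] ddddddd
ddddddd
ddddddd
ddAA^Ad
ddAAAAd
dddAAdd
ddddddd
ddddddd
[15] ddddddd
ddddddd
ddddddd
ddA<dAd
ddAAAAd
dddAAdd
ddddddd
ddddddd
[16] ddddddd
ddddddd
ddddddd
ddAddAd
ddAvAAd
dddAAdd
ddddddd
ddddddd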